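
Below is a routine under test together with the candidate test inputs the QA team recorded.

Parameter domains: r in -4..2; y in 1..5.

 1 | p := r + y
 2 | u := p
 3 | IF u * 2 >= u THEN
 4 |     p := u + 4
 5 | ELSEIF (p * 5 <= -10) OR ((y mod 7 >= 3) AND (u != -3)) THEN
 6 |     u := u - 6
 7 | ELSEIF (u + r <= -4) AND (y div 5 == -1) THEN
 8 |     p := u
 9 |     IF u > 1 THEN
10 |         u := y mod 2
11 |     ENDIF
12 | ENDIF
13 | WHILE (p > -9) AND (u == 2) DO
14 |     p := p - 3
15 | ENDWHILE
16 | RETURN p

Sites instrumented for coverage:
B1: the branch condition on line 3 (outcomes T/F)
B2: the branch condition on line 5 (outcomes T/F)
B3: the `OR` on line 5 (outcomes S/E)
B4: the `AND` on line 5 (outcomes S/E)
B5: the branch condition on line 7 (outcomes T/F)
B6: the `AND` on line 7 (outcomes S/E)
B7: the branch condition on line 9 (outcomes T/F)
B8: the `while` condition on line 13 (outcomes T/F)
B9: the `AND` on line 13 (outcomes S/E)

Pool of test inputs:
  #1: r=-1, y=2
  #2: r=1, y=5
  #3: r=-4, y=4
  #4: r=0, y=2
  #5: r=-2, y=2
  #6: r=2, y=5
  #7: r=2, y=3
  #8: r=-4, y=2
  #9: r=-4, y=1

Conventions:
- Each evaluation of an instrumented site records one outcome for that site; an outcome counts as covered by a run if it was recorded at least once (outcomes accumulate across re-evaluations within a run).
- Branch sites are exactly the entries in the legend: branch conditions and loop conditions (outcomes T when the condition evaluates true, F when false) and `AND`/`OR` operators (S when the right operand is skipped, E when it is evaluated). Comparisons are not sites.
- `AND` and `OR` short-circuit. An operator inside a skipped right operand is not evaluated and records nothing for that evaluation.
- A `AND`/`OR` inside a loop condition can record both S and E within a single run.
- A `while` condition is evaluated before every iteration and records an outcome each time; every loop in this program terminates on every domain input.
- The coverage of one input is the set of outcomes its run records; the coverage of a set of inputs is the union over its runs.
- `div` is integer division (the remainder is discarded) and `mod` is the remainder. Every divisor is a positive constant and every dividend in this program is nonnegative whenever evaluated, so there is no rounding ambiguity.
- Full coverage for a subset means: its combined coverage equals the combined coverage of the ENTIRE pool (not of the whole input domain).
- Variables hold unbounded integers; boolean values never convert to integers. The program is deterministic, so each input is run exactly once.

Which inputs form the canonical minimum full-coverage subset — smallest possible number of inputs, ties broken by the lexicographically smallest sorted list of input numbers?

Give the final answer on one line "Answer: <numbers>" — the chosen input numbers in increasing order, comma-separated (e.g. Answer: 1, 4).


input #1, r=-1, y=2: events B1->T, B9->E, B8->F; outcomes B1=T, B8=F, B9=E
input #2, r=1, y=5: events B1->T, B9->E, B8->F; outcomes B1=T, B8=F, B9=E
input #3, r=-4, y=4: events B1->T, B9->E, B8->F; outcomes B1=T, B8=F, B9=E
input #4, r=0, y=2: events B1->T, B9->E, B8->T, B9->E, B8->T, B9->E, B8->T, B9->E, B8->T, B9->E, B8->T, B9->S, B8->F; outcomes B1=T, B8=T, B8=F, B9=S, B9=E
input #5, r=-2, y=2: events B1->T, B9->E, B8->F; outcomes B1=T, B8=F, B9=E
input #6, r=2, y=5: events B1->T, B9->E, B8->F; outcomes B1=T, B8=F, B9=E
input #7, r=2, y=3: events B1->T, B9->E, B8->F; outcomes B1=T, B8=F, B9=E
input #8, r=-4, y=2: events B1->F, B3->S, B2->T, B9->E, B8->F; outcomes B1=F, B2=T, B3=S, B8=F, B9=E
input #9, r=-4, y=1: events B1->F, B3->S, B2->T, B9->E, B8->F; outcomes B1=F, B2=T, B3=S, B8=F, B9=E
pool-wide coverage (8 outcomes): B1=T, B1=F, B2=T, B3=S, B8=T, B8=F, B9=S, B9=E
every size-1 subset falls short of the 8 outcomes (best: 5/8)
inputs {4, 8} (size 2) cover everything; no size-2 subset with a lexicographically smaller index list covers all 8
Answer: 4, 8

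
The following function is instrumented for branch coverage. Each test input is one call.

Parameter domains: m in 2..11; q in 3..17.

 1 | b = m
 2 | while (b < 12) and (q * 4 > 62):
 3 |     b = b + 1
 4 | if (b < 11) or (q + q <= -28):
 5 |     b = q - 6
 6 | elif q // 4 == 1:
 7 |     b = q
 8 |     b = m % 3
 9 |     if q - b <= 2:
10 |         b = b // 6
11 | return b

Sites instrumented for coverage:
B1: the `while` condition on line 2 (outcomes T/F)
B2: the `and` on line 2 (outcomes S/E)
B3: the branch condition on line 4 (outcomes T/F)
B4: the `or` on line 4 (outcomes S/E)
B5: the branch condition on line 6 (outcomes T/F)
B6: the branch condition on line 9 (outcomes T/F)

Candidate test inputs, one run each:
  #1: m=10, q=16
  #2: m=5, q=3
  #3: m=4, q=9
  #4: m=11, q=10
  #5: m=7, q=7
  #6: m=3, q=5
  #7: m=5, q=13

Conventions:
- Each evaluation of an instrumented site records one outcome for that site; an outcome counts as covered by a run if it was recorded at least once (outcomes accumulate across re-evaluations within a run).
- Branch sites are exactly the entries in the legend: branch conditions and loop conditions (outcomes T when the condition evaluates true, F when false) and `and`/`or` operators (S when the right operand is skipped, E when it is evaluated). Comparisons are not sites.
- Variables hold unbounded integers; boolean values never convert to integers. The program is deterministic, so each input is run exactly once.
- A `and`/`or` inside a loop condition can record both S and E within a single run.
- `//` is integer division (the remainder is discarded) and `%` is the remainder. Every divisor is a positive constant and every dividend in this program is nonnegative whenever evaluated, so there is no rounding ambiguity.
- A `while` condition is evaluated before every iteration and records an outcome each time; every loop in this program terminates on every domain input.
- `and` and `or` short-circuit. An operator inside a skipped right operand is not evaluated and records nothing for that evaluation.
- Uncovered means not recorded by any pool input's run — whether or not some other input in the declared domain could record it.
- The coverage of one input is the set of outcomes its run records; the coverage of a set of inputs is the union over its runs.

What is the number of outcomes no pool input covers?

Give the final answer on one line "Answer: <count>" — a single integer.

test 1 (m=10, q=16) fires B2->E, B1->T, B2->E, B1->T, B2->S, B1->F, B4->E, B3->F, B5->F; hits B1=T, B1=F, B2=S, B2=E, B3=F, B4=E, B5=F
test 2 (m=5, q=3) fires B2->E, B1->F, B4->S, B3->T; hits B1=F, B2=E, B3=T, B4=S
test 3 (m=4, q=9) fires B2->E, B1->F, B4->S, B3->T; hits B1=F, B2=E, B3=T, B4=S
test 4 (m=11, q=10) fires B2->E, B1->F, B4->E, B3->F, B5->F; hits B1=F, B2=E, B3=F, B4=E, B5=F
test 5 (m=7, q=7) fires B2->E, B1->F, B4->S, B3->T; hits B1=F, B2=E, B3=T, B4=S
test 6 (m=3, q=5) fires B2->E, B1->F, B4->S, B3->T; hits B1=F, B2=E, B3=T, B4=S
test 7 (m=5, q=13) fires B2->E, B1->F, B4->S, B3->T; hits B1=F, B2=E, B3=T, B4=S
union over the pool: B1=T, B1=F, B2=S, B2=E, B3=T, B3=F, B4=S, B4=E, B5=F
uncovered (3 of 12): B5=T, B6=T, B6=F

Answer: 3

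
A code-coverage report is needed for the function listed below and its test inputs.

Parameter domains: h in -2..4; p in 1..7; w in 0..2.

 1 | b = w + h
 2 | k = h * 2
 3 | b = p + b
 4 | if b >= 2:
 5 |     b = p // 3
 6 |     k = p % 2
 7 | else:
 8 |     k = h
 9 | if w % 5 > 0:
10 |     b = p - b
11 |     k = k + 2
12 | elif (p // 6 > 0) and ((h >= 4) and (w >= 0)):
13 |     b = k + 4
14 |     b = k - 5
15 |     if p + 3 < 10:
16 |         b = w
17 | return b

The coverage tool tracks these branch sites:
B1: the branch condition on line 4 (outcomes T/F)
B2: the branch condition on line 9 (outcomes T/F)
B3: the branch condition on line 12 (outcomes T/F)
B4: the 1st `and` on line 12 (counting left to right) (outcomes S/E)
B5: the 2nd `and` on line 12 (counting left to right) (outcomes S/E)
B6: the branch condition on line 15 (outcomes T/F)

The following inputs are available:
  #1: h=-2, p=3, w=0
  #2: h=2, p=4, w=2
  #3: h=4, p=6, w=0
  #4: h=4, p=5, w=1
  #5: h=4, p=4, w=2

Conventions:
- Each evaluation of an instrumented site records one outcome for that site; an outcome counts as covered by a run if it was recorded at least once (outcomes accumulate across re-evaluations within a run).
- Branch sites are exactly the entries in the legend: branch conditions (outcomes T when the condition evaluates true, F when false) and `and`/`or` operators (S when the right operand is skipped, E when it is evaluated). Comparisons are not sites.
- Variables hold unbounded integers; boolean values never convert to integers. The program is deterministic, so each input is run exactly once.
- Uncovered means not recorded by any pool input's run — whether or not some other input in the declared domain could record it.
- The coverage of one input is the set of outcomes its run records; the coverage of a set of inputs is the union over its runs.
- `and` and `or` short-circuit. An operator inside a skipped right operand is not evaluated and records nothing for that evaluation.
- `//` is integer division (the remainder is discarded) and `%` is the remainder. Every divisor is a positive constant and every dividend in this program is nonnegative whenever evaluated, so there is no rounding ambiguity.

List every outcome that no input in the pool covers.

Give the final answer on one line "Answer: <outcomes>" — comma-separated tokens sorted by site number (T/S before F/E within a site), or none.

#1 (h=-2, p=3, w=0) -> B1->F, B2->F, B4->S, B3->F; covered: B1=F, B2=F, B3=F, B4=S
#2 (h=2, p=4, w=2) -> B1->T, B2->T; covered: B1=T, B2=T
#3 (h=4, p=6, w=0) -> B1->T, B2->F, B4->E, B5->E, B3->T, B6->T; covered: B1=T, B2=F, B3=T, B4=E, B5=E, B6=T
#4 (h=4, p=5, w=1) -> B1->T, B2->T; covered: B1=T, B2=T
#5 (h=4, p=4, w=2) -> B1->T, B2->T; covered: B1=T, B2=T
union over the pool: B1=T, B1=F, B2=T, B2=F, B3=T, B3=F, B4=S, B4=E, B5=E, B6=T
uncovered (2 of 12): B5=S, B6=F

Answer: B5=S, B6=F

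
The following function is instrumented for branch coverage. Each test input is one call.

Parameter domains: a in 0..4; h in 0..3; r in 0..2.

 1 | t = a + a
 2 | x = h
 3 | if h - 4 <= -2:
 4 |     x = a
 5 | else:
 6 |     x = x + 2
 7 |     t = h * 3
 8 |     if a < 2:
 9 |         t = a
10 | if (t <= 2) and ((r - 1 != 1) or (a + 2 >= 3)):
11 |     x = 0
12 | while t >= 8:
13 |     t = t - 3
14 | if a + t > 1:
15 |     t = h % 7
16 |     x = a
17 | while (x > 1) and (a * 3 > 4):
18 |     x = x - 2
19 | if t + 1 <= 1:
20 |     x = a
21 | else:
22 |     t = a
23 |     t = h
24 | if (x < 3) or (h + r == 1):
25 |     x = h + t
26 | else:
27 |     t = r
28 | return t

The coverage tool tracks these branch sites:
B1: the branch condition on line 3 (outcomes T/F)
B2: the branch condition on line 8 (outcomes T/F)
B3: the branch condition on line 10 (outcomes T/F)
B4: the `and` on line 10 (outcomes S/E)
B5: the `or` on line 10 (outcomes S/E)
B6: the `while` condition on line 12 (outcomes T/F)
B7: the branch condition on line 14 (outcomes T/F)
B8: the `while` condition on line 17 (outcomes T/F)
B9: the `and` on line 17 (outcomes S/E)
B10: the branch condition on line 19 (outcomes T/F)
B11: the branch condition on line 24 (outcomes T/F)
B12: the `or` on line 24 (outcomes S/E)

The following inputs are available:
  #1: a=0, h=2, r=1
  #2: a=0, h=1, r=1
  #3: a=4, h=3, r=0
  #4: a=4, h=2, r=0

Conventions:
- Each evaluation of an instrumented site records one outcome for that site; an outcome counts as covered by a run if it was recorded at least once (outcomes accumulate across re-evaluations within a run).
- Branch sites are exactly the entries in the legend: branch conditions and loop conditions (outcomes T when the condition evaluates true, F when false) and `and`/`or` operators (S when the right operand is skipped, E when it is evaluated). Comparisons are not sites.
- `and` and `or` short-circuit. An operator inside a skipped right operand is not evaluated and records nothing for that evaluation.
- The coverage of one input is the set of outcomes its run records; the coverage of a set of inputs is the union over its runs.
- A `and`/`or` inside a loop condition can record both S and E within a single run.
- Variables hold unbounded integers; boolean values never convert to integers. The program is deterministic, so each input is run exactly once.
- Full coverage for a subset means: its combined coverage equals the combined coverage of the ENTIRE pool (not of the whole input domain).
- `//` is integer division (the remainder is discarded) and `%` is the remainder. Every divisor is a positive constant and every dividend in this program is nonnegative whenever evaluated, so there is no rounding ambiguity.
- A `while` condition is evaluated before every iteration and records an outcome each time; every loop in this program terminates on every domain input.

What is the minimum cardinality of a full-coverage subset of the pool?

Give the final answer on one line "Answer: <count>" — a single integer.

#1 (a=0, h=2, r=1) -> B1->T, B4->E, B5->S, B3->T, B6->F, B7->F, B9->S, B8->F, B10->T, B12->S, B11->T; covered: B1=T, B3=T, B4=E, B5=S, B6=F, B7=F, B8=F, B9=S, B10=T, B11=T, B12=S
#2 (a=0, h=1, r=1) -> B1->T, B4->E, B5->S, B3->T, B6->F, B7->F, B9->S, B8->F, B10->T, B12->S, B11->T; covered: B1=T, B3=T, B4=E, B5=S, B6=F, B7=F, B8=F, B9=S, B10=T, B11=T, B12=S
#3 (a=4, h=3, r=0) -> B1->F, B2->F, B4->S, B3->F, B6->T, B6->F, B7->T, B9->E, B8->T, B9->E, B8->T, B9->S, B8->F, B10->F, ...; covered: B1=F, B2=F, B3=F, B4=S, B6=T, B6=F, B7=T, B8=T, B8=F, B9=S, B9=E, B10=F, B11=T, B12=S
#4 (a=4, h=2, r=0) -> B1->T, B4->S, B3->F, B6->T, B6->F, B7->T, B9->E, B8->T, B9->E, B8->T, B9->S, B8->F, B10->F, B12->S, ...; covered: B1=T, B3=F, B4=S, B6=T, B6=F, B7=T, B8=T, B8=F, B9=S, B9=E, B10=F, B11=T, B12=S
union over all inputs: B1=T, B1=F, B2=F, B3=T, B3=F, B4=S, B4=E, B5=S, B6=T, B6=F, B7=T, B7=F, B8=T, B8=F, B9=S, B9=E, B10=T, B10=F, B11=T, B12=S (20 outcomes)
checked all size-1 subsets: none covers 20 outcomes (max 14/20)
the canonical winner is {1, 3}: size 2, full 20-outcome coverage, earliest index list among size-2 covers

Answer: 2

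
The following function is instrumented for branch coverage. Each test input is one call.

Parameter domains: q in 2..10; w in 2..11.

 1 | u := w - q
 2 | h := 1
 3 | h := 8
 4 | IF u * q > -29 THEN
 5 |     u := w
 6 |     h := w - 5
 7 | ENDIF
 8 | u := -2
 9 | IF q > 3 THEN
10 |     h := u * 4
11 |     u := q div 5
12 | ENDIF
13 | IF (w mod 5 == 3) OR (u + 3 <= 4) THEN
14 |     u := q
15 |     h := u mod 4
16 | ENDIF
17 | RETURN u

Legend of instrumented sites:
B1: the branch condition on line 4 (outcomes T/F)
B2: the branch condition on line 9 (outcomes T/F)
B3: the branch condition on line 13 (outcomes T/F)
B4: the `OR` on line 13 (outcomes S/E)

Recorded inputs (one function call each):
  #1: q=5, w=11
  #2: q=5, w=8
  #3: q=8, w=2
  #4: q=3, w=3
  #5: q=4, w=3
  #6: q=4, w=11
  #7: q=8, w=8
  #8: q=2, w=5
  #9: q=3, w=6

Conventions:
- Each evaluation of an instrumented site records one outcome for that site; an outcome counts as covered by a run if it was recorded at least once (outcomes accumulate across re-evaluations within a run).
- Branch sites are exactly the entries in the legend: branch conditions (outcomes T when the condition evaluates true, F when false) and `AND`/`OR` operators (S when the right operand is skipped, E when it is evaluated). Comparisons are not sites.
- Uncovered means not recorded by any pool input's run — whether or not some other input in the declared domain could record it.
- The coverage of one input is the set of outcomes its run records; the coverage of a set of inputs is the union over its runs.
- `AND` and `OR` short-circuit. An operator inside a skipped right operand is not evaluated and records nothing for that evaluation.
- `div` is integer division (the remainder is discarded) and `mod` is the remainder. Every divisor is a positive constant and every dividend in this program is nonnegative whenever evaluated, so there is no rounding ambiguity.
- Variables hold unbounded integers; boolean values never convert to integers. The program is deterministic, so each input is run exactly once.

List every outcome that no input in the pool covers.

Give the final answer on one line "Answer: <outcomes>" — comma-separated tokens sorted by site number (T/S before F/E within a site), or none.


run #1 (q=5, w=11) records B1=T, B2=T, B3=T, B4=E
run #2 (q=5, w=8) records B1=T, B2=T, B3=T, B4=S
run #3 (q=8, w=2) records B1=F, B2=T, B3=T, B4=E
run #4 (q=3, w=3) records B1=T, B2=F, B3=T, B4=S
run #5 (q=4, w=3) records B1=T, B2=T, B3=T, B4=S
run #6 (q=4, w=11) records B1=T, B2=T, B3=T, B4=E
run #7 (q=8, w=8) records B1=T, B2=T, B3=T, B4=S
run #8 (q=2, w=5) records B1=T, B2=F, B3=T, B4=E
run #9 (q=3, w=6) records B1=T, B2=F, B3=T, B4=E
union over the pool: B1=T, B1=F, B2=T, B2=F, B3=T, B4=S, B4=E
uncovered (1 of 8): B3=F
Answer: B3=F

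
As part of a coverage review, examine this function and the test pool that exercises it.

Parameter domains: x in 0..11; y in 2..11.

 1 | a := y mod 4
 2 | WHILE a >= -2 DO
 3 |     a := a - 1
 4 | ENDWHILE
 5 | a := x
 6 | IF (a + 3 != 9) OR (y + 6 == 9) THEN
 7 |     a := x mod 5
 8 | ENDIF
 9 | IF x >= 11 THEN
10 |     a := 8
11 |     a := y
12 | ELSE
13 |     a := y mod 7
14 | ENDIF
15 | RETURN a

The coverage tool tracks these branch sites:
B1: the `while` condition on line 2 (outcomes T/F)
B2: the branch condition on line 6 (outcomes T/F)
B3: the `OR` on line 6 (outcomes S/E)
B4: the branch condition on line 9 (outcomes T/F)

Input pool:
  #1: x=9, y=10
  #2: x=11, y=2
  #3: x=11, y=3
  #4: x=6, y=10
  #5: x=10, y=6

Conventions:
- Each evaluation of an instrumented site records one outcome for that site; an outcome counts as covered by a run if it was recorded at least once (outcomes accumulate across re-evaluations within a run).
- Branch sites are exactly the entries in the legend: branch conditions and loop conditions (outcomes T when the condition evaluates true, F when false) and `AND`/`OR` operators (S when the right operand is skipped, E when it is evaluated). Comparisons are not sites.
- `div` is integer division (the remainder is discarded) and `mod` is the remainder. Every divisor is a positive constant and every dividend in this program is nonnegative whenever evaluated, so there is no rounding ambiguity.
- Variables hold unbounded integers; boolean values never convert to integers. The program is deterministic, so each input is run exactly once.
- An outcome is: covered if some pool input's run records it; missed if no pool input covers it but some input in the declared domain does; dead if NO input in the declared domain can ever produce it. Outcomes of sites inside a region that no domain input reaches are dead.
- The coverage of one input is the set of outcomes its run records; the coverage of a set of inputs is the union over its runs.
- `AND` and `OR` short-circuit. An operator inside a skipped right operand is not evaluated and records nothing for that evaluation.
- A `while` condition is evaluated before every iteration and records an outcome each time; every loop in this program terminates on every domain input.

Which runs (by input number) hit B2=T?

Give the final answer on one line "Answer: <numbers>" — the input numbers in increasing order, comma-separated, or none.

input #1 (x=9, y=10): covers B2=T
input #2 (x=11, y=2): covers B2=T
input #3 (x=11, y=3): covers B2=T
input #4 (x=6, y=10): misses B2=T
input #5 (x=10, y=6): covers B2=T

Answer: 1, 2, 3, 5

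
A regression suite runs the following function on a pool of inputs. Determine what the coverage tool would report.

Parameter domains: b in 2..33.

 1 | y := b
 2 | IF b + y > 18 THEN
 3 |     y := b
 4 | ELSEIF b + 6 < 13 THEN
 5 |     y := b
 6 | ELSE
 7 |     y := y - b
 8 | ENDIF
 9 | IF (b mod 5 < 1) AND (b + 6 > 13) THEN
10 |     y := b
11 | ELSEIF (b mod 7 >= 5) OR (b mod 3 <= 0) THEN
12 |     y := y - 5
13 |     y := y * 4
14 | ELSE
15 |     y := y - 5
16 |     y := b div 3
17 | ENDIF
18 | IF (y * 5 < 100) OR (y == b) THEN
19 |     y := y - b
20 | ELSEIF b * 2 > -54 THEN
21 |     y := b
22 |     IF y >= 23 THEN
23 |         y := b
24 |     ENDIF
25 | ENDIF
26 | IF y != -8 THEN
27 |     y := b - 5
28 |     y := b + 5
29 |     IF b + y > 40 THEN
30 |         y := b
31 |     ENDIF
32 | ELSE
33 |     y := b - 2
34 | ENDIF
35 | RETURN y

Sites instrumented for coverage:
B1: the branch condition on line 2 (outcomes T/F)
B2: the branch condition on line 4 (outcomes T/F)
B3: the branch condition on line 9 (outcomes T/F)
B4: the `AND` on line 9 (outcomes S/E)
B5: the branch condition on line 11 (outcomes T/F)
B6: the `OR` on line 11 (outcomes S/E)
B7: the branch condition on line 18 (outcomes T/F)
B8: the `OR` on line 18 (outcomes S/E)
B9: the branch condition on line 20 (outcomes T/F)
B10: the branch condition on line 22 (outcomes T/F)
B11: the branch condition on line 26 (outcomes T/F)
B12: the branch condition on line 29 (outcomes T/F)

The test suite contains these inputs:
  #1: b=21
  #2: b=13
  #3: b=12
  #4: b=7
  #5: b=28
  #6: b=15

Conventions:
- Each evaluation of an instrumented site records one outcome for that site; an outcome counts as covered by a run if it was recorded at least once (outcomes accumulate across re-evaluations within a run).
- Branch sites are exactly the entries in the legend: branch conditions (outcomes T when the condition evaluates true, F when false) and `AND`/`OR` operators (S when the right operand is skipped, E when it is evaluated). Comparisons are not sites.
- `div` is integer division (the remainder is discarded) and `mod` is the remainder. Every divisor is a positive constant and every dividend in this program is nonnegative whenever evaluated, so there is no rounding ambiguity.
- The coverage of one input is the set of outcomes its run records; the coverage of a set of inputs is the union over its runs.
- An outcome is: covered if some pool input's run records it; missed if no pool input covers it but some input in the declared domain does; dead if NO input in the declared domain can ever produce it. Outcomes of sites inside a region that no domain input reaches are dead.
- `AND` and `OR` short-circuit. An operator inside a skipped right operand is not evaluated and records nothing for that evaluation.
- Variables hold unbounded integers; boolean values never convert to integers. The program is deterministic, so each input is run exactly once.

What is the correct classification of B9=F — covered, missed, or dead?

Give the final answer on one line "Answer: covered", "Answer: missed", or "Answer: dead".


no pool input records B9=F
checking all 32 inputs in the declared domain: B9=F is never recorded -> dead
Answer: dead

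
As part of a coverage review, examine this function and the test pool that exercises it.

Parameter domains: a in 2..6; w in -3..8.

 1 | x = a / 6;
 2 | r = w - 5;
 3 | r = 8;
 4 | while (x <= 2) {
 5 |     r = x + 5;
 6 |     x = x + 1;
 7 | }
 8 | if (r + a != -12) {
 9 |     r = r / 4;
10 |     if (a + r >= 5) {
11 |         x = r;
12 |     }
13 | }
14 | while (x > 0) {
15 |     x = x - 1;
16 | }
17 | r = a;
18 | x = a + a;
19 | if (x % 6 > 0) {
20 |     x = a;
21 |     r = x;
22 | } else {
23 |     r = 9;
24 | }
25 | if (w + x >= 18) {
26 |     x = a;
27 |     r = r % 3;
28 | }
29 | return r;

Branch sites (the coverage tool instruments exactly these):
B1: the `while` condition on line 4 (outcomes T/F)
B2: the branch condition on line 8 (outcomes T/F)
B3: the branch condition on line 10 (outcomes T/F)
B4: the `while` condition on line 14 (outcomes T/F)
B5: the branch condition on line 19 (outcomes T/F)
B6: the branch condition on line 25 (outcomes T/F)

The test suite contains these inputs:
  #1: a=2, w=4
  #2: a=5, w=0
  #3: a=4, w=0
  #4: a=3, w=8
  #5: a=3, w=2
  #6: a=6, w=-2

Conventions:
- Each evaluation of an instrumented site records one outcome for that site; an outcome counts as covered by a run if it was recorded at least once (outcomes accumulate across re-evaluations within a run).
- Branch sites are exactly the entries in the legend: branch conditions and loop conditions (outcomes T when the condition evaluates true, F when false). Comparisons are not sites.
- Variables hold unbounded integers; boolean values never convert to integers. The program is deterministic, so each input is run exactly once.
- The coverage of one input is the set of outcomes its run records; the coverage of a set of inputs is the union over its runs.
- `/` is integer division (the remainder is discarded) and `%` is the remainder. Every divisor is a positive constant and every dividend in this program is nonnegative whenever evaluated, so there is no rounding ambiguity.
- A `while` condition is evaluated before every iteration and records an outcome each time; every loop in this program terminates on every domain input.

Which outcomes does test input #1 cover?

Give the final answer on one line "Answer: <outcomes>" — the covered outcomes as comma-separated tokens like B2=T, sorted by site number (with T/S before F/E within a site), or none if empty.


Tracing the run of input #1 (a=2, w=4):
  B1->T, B1->T, B1->T, B1->F, B2->T, B3->F, B4->T, B4->T, B4->T, B4->F
  B5->T, B6->F
collecting distinct outcomes: B1=T, B1=F, B2=T, B3=F, B4=T, B4=F, B5=T, B6=F
Answer: B1=T, B1=F, B2=T, B3=F, B4=T, B4=F, B5=T, B6=F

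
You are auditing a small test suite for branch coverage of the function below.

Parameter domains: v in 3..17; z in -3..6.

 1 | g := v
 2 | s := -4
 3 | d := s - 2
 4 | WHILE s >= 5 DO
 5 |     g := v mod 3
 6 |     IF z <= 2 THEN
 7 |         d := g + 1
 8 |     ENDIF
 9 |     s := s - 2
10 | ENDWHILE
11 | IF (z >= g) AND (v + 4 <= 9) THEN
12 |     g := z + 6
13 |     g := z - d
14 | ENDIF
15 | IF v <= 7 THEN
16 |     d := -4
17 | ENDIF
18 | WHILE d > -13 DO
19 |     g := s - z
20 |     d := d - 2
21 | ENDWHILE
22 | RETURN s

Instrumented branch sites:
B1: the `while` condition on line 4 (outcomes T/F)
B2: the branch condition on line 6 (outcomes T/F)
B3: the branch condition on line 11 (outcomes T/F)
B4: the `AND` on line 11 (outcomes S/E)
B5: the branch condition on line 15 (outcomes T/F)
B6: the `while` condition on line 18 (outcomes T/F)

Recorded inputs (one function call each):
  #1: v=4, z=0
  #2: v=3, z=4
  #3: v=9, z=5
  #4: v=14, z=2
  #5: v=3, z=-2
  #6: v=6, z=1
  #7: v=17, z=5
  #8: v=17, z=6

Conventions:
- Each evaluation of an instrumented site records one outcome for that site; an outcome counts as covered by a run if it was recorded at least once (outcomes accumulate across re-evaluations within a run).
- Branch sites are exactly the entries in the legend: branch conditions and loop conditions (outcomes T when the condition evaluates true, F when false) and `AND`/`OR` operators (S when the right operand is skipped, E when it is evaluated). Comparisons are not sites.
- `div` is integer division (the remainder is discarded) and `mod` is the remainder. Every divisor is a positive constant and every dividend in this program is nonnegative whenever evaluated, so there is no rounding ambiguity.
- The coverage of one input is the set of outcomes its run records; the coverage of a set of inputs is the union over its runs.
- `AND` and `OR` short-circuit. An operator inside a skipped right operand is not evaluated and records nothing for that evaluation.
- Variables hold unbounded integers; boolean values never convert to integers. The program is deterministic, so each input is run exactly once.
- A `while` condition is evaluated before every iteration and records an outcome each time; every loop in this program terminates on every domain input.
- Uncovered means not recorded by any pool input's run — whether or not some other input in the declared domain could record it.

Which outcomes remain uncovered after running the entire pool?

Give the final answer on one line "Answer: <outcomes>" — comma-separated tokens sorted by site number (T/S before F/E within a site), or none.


run #1 (v=4, z=0) runs B1->F, B4->S, B3->F, B5->T, B6->T, B6->T, B6->T, B6->T, B6->T, B6->F; records B1=F, B3=F, B4=S, B5=T, B6=T, B6=F
run #2 (v=3, z=4) runs B1->F, B4->E, B3->T, B5->T, B6->T, B6->T, B6->T, B6->T, B6->T, B6->F; records B1=F, B3=T, B4=E, B5=T, B6=T, B6=F
run #3 (v=9, z=5) runs B1->F, B4->S, B3->F, B5->F, B6->T, B6->T, B6->T, B6->T, B6->F; records B1=F, B3=F, B4=S, B5=F, B6=T, B6=F
run #4 (v=14, z=2) runs B1->F, B4->S, B3->F, B5->F, B6->T, B6->T, B6->T, B6->T, B6->F; records B1=F, B3=F, B4=S, B5=F, B6=T, B6=F
run #5 (v=3, z=-2) runs B1->F, B4->S, B3->F, B5->T, B6->T, B6->T, B6->T, B6->T, B6->T, B6->F; records B1=F, B3=F, B4=S, B5=T, B6=T, B6=F
run #6 (v=6, z=1) runs B1->F, B4->S, B3->F, B5->T, B6->T, B6->T, B6->T, B6->T, B6->T, B6->F; records B1=F, B3=F, B4=S, B5=T, B6=T, B6=F
run #7 (v=17, z=5) runs B1->F, B4->S, B3->F, B5->F, B6->T, B6->T, B6->T, B6->T, B6->F; records B1=F, B3=F, B4=S, B5=F, B6=T, B6=F
run #8 (v=17, z=6) runs B1->F, B4->S, B3->F, B5->F, B6->T, B6->T, B6->T, B6->T, B6->F; records B1=F, B3=F, B4=S, B5=F, B6=T, B6=F
union over the pool: B1=F, B3=T, B3=F, B4=S, B4=E, B5=T, B5=F, B6=T, B6=F
uncovered (3 of 12): B1=T, B2=T, B2=F
Answer: B1=T, B2=T, B2=F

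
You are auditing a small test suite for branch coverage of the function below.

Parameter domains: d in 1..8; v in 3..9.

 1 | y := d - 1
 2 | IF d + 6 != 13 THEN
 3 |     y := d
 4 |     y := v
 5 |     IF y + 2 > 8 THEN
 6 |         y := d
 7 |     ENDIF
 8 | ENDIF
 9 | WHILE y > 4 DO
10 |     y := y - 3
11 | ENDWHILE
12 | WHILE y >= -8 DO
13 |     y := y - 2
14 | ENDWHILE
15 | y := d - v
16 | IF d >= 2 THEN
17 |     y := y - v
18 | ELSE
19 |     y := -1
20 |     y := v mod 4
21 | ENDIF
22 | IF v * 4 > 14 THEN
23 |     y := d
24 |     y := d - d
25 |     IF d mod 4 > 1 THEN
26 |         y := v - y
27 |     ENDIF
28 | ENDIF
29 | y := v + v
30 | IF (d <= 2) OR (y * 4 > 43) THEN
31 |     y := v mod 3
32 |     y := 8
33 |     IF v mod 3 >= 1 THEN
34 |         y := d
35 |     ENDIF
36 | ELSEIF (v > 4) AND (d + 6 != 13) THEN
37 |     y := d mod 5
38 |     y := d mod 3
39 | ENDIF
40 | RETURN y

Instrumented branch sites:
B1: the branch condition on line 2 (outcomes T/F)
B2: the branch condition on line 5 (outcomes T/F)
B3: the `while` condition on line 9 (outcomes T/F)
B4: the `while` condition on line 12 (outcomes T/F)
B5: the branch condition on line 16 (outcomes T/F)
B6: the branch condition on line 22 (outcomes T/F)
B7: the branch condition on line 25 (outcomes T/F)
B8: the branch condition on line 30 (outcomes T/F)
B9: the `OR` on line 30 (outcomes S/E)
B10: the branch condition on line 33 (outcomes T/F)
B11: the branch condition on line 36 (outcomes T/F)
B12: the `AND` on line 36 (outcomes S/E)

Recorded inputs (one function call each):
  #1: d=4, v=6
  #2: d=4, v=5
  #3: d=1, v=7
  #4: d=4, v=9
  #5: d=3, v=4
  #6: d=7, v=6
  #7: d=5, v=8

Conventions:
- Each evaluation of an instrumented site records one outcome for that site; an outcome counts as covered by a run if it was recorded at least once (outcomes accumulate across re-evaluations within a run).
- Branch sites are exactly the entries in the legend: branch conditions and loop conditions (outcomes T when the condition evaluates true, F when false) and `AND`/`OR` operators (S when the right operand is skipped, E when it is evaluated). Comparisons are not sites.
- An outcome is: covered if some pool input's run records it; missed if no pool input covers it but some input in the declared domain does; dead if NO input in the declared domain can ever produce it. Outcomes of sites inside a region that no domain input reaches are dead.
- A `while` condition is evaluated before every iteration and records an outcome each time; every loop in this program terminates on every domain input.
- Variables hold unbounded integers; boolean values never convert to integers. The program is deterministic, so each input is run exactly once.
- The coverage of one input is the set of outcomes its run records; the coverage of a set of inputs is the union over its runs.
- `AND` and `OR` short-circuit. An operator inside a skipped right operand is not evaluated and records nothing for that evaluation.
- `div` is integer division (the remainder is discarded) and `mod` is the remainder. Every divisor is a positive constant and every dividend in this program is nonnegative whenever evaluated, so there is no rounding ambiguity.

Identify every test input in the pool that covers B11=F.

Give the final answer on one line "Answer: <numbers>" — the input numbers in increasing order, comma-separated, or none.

input #1 (d=4, v=6): does not record B11=F
input #2 (d=4, v=5): does not record B11=F
input #3 (d=1, v=7): does not record B11=F
input #4 (d=4, v=9): does not record B11=F
input #5 (d=3, v=4): records B11=F
input #6 (d=7, v=6): does not record B11=F
input #7 (d=5, v=8): does not record B11=F

Answer: 5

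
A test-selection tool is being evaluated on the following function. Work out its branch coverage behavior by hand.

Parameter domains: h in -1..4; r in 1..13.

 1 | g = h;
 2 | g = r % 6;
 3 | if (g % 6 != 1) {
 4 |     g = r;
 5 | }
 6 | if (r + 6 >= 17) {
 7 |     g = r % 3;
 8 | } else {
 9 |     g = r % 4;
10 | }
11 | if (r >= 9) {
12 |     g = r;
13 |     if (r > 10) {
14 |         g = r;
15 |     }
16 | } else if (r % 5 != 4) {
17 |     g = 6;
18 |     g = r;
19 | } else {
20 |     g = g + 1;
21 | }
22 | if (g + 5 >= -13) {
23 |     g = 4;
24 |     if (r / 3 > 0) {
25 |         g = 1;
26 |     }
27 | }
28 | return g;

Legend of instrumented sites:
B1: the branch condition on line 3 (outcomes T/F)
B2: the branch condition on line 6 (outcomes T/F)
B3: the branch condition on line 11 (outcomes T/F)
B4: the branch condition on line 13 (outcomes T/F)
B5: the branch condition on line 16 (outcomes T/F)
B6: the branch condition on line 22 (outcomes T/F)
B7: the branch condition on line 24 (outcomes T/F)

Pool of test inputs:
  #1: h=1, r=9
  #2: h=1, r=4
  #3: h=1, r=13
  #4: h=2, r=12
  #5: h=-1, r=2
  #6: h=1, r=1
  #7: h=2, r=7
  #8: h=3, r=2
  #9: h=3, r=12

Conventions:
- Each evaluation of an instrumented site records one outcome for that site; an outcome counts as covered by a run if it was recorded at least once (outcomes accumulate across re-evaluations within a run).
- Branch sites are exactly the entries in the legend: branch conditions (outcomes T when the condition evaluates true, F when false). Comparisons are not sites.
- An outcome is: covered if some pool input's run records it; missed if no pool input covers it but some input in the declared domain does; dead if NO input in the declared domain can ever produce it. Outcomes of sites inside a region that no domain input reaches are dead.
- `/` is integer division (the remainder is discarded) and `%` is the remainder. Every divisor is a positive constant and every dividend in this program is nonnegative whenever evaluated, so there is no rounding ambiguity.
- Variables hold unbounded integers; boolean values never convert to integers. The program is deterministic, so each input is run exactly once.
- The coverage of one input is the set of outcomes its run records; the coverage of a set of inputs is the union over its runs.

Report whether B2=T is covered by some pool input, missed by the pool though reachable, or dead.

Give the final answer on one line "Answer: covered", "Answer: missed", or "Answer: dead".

B2=T is recorded by pool input(s) 3, 4, 9 -> covered

Answer: covered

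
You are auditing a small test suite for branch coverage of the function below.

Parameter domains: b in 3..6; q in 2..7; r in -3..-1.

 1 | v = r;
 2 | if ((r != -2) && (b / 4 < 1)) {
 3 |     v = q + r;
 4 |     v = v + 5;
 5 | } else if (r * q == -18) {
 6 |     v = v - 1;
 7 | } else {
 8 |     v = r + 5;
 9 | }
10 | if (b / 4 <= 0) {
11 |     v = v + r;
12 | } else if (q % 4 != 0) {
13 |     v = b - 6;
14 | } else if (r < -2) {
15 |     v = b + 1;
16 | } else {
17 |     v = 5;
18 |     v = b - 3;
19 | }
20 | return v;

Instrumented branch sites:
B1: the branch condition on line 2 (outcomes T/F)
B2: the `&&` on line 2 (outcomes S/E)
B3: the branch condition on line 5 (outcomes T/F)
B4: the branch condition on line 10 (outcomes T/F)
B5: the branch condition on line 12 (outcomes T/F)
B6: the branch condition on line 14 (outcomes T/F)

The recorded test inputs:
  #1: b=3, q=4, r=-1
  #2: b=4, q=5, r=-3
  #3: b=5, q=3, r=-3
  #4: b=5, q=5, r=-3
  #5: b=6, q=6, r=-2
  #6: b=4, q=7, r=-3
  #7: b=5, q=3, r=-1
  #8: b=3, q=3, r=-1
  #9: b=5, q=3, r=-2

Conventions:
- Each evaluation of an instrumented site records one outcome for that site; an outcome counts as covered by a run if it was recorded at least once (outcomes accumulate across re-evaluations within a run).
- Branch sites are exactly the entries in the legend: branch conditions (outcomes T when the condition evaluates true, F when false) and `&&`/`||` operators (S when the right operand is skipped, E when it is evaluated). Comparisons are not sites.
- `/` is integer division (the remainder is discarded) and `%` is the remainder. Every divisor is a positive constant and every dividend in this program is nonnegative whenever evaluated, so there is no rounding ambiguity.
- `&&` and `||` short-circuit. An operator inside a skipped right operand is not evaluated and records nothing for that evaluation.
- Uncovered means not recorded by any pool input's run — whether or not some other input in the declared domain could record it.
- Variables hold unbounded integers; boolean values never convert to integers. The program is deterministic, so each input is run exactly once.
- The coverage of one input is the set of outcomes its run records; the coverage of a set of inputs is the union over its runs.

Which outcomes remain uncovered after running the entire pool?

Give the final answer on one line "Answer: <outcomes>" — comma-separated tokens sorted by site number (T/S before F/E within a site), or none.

test 1 (b=3, q=4, r=-1) fires B2->E, B1->T, B4->T; hits B1=T, B2=E, B4=T
test 2 (b=4, q=5, r=-3) fires B2->E, B1->F, B3->F, B4->F, B5->T; hits B1=F, B2=E, B3=F, B4=F, B5=T
test 3 (b=5, q=3, r=-3) fires B2->E, B1->F, B3->F, B4->F, B5->T; hits B1=F, B2=E, B3=F, B4=F, B5=T
test 4 (b=5, q=5, r=-3) fires B2->E, B1->F, B3->F, B4->F, B5->T; hits B1=F, B2=E, B3=F, B4=F, B5=T
test 5 (b=6, q=6, r=-2) fires B2->S, B1->F, B3->F, B4->F, B5->T; hits B1=F, B2=S, B3=F, B4=F, B5=T
test 6 (b=4, q=7, r=-3) fires B2->E, B1->F, B3->F, B4->F, B5->T; hits B1=F, B2=E, B3=F, B4=F, B5=T
test 7 (b=5, q=3, r=-1) fires B2->E, B1->F, B3->F, B4->F, B5->T; hits B1=F, B2=E, B3=F, B4=F, B5=T
test 8 (b=3, q=3, r=-1) fires B2->E, B1->T, B4->T; hits B1=T, B2=E, B4=T
test 9 (b=5, q=3, r=-2) fires B2->S, B1->F, B3->F, B4->F, B5->T; hits B1=F, B2=S, B3=F, B4=F, B5=T
union over the pool: B1=T, B1=F, B2=S, B2=E, B3=F, B4=T, B4=F, B5=T
uncovered (4 of 12): B3=T, B5=F, B6=T, B6=F

Answer: B3=T, B5=F, B6=T, B6=F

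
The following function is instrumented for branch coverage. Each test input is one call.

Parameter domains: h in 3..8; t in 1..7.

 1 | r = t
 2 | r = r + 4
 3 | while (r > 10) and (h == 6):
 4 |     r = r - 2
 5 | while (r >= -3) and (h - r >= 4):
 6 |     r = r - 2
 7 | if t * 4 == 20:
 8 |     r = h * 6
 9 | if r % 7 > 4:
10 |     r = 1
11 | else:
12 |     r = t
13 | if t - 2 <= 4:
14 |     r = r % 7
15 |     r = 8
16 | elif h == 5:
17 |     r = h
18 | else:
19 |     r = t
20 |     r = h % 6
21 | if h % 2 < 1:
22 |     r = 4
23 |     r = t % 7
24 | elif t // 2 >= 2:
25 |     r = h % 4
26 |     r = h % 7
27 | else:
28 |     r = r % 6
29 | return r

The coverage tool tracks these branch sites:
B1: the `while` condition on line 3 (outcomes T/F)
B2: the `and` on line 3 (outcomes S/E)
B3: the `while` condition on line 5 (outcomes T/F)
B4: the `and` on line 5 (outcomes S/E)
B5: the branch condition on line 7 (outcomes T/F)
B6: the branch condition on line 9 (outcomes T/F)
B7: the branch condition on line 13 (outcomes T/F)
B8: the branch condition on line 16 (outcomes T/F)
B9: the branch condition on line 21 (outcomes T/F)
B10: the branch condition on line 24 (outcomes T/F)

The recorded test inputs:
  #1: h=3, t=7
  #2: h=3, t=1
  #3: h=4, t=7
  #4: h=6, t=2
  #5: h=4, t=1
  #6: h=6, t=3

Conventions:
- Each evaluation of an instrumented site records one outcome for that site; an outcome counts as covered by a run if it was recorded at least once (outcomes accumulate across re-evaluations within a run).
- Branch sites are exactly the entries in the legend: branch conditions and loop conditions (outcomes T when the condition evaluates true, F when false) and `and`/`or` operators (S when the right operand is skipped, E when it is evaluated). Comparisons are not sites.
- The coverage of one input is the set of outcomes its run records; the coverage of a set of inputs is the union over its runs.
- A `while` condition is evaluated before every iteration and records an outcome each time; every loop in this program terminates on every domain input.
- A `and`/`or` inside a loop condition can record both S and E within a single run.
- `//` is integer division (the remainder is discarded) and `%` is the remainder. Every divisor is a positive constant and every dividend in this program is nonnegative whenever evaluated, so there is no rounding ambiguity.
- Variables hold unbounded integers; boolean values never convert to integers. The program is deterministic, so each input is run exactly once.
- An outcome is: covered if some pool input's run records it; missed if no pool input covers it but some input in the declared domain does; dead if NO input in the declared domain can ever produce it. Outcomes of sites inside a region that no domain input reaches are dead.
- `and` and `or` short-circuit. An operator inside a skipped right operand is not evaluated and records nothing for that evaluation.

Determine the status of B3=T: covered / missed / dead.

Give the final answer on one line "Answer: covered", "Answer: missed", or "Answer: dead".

no pool input records B3=T
checking all 42 inputs in the declared domain: B3=T is never recorded -> dead

Answer: dead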